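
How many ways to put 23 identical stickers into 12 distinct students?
C(23+12-1, 12-1) = C(34, 11) = 286097760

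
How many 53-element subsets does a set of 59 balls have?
C(59,53) = 59!/(53!×6!) = 45057474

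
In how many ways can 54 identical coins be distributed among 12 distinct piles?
C(54+12-1, 12-1) = C(65, 11) = 895068996640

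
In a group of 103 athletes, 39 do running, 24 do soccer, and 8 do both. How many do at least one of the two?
|A∪B| = |A| + |B| - |A∩B| = 39 + 24 - 8 = 55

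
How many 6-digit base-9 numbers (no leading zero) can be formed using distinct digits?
First digit: 8 choices (nonzero). Then descending: 8 × 8 × 7 × 6 × 5 × 4 = 53760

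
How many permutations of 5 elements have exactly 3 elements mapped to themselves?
Choose the 3 fixed points C(5,3) = 10, derange the rest: !2 = Σ_{j=0}^{2} (-1)^j·2!/j! = 2 - 2 + 1 = 1. Product = 10 × 1 = 10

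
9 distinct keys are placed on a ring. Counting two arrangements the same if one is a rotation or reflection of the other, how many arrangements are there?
(9-1)!/2 = 40320/2 = 20160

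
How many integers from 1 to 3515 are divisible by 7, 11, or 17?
⌊3515/7⌋+⌊3515/11⌋+⌊3515/17⌋ - ⌊3515/77⌋-⌊3515/119⌋-⌊3515/187⌋ + ⌊3515/1309⌋ = 502+319+206 - 45-29-18 + 2 = 937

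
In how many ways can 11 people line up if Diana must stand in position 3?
Fix one position: (11-1)! = 3628800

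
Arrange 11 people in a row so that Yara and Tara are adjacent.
Treat as block: (11-1)! × 2! = 3628800 × 2 = 7257600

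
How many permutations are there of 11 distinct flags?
11! = 39916800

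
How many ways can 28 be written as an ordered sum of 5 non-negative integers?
C(28+5-1, 5-1) = C(32, 4) = 35960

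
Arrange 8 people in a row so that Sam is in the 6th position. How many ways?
Fix one position: (8-1)! = 5040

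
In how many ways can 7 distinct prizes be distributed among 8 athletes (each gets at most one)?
P(8,7) = 8!/(8-7)! = 40320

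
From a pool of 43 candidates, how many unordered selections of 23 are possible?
C(43,23) = 43!/(23!×20!) = 960566918220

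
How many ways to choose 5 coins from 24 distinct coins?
C(24,5) = 24!/(5!×19!) = 42504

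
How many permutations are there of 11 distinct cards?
11! = 39916800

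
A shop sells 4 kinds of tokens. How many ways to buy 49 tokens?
C(49+4-1, 4-1) = C(52, 3) = 22100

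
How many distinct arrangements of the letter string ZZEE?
4! / (2! × 2!) = 6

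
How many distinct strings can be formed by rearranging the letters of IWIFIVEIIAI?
11! / (1! × 1! × 1! × 1! × 6! × 1!) = 55440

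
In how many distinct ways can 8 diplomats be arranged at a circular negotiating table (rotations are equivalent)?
Circular: fix one position, arrange the rest. (8-1)! = 5040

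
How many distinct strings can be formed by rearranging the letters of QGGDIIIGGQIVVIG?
15! / (2! × 1! × 2! × 5! × 5!) = 22702680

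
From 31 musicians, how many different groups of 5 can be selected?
C(31,5) = 31!/(5!×26!) = 169911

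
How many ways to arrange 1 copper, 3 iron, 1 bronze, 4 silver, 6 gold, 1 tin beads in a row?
16! / (1! × 3! × 1! × 4! × 6! × 1!) = 201801600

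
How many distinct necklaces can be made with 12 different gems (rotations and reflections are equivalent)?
(12-1)!/2 = 39916800/2 = 19958400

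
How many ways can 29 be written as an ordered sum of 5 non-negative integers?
C(29+5-1, 5-1) = C(33, 4) = 40920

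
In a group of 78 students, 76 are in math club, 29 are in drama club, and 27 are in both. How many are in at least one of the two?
|A∪B| = |A| + |B| - |A∩B| = 76 + 29 - 27 = 78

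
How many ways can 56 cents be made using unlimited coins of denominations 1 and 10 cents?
Coefficient of x^56 in 1/(1-x^1) · 1/(1-x^10). Use j coins of 10 for j = 0..⌊56/10⌋ = 5, the rest in 1s: 5 + 1 = 6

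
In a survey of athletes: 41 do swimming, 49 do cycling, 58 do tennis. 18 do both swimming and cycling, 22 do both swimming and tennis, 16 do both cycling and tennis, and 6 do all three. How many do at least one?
|A∪B∪C| = 41+49+58-18-22-16+6 = 98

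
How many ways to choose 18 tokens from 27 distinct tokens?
C(27,18) = 27!/(18!×9!) = 4686825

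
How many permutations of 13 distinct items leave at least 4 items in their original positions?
Exactly j fixed points: C(13,j)·!(13-j); sum over j ≥ 4 (derangement numbers via !m = (m-1)·(!(m-1) + !(m-2)): !0..!9 = 1, 0, 1, 2, 9, 44, 265, 1854, 14833, 133496). Σ_{j=4}^{13} C(13,j)·!(13-j) = C(13,4)·!9 + C(13,5)·!8 + C(13,6)·!7 + C(13,7)·!6 + C(13,8)·!5 + C(13,9)·!4 + C(13,10)·!3 + C(13,11)·!2 + C(13,12)·!1 + C(13,13)·!0 = 715·133496 + 1287·14833 + 1716·1854 + 1716·265 + 1287·44 + 715·9 + 286·2 + 78·1 + 13·0 + 1·1 = 118239629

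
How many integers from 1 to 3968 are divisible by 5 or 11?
⌊3968/5⌋ + ⌊3968/11⌋ - ⌊3968/55⌋ = 793 + 360 - 72 = 1081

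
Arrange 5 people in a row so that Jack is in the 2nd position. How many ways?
Fix one position: (5-1)! = 24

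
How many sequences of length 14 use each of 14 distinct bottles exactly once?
14! = 87178291200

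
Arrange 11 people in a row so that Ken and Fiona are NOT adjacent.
Total - adjacent = 11! - (11-1)!×2 = 39916800 - 7257600 = 32659200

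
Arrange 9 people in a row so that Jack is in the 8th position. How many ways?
Fix one position: (9-1)! = 40320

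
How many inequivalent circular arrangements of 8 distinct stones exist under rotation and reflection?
(8-1)!/2 = 5040/2 = 2520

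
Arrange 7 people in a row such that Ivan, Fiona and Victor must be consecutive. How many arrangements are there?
Treat the 3 as one block: (7-3+1)! × 3! = 120 × 6 = 720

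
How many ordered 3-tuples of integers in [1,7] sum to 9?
Coefficient of x^9 in (x + x² + ... + x^7)^3. By inclusion-exclusion on dice exceeding 7: Σ_j (-1)^j C(3,j)·C(9-1-7j, 2) = C(3,0)·C(8,2) = 1·28 = 28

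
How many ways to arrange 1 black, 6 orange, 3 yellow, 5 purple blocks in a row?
15! / (1! × 6! × 3! × 5!) = 2522520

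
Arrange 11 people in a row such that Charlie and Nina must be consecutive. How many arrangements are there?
Treat the 2 as one block: (11-2+1)! × 2! = 3628800 × 2 = 7257600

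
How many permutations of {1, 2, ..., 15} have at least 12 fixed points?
Exactly j fixed points: C(15,j)·!(15-j); sum over j ≥ 12 (derangement numbers via !m = (m-1)·(!(m-1) + !(m-2)): !0..!3 = 1, 0, 1, 2). Σ_{j=12}^{15} C(15,j)·!(15-j) = C(15,12)·!3 + C(15,13)·!2 + C(15,14)·!1 + C(15,15)·!0 = 455·2 + 105·1 + 15·0 + 1·1 = 1016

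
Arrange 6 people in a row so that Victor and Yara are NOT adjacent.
Total - adjacent = 6! - (6-1)!×2 = 720 - 240 = 480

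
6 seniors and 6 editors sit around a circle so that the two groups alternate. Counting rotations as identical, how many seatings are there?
Fix one of the seniors: (6-1)! ways for the remaining seniors, × 6! ways for the editors = 120 × 720 = 86400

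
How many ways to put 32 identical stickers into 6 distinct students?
C(32+6-1, 6-1) = C(37, 5) = 435897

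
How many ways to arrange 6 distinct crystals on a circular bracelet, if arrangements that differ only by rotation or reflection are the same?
(6-1)!/2 = 120/2 = 60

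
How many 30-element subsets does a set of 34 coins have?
C(34,30) = 34!/(30!×4!) = 46376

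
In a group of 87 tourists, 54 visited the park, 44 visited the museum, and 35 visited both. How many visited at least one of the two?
|A∪B| = |A| + |B| - |A∩B| = 54 + 44 - 35 = 63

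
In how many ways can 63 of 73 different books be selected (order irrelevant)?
C(73,63) = 73!/(63!×10!) = 621324937376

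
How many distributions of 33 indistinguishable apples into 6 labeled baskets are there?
C(33+6-1, 6-1) = C(38, 5) = 501942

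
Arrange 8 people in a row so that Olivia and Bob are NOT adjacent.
Total - adjacent = 8! - (8-1)!×2 = 40320 - 10080 = 30240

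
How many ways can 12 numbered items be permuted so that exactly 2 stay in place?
Choose the 2 fixed points C(12,2) = 66, derange the rest: !10 = Σ_{j=0}^{10} (-1)^j·10!/j! = 3628800 - 3628800 + 1814400 - 604800 + 151200 - 30240 + 5040 - 720 + 90 - 10 + 1 = 1334961. Product = 66 × 1334961 = 88107426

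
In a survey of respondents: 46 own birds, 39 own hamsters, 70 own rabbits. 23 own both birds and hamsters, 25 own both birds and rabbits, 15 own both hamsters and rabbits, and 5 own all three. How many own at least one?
|A∪B∪C| = 46+39+70-23-25-15+5 = 97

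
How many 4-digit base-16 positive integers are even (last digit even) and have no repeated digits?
Last∈{0,2,4,6,8,10,12,14}. Last=0: 2730. Last nonzero: 7×14×P(14,2) = 17836. Total = 20566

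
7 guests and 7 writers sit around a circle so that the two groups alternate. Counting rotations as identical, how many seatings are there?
Fix one of the guests: (7-1)! ways for the remaining guests, × 7! ways for the writers = 720 × 5040 = 3628800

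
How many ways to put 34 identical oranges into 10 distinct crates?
C(34+10-1, 10-1) = C(43, 9) = 563921995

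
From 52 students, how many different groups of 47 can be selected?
C(52,47) = 52!/(47!×5!) = 2598960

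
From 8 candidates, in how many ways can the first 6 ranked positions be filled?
P(8,6) = 8!/(8-6)! = 20160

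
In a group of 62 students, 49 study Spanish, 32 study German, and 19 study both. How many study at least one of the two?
|A∪B| = |A| + |B| - |A∩B| = 49 + 32 - 19 = 62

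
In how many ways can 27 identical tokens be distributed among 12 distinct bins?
C(27+12-1, 12-1) = C(38, 11) = 1203322288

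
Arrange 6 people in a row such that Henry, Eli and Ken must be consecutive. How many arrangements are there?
Treat the 3 as one block: (6-3+1)! × 3! = 24 × 6 = 144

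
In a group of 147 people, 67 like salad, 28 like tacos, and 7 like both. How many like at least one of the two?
|A∪B| = |A| + |B| - |A∩B| = 67 + 28 - 7 = 88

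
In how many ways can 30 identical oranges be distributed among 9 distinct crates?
C(30+9-1, 9-1) = C(38, 8) = 48903492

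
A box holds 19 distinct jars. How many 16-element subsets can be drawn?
C(19,16) = 19!/(16!×3!) = 969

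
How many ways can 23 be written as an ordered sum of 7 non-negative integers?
C(23+7-1, 7-1) = C(29, 6) = 475020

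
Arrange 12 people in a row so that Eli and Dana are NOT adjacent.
Total - adjacent = 12! - (12-1)!×2 = 479001600 - 79833600 = 399168000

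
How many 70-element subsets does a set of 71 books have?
C(71,70) = 71!/(70!×1!) = 71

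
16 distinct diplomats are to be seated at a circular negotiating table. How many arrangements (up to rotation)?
Circular: fix one position, arrange the rest. (16-1)! = 1307674368000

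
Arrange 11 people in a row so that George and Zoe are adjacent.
Treat as block: (11-1)! × 2! = 3628800 × 2 = 7257600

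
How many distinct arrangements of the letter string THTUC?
5! / (1! × 1! × 2! × 1!) = 60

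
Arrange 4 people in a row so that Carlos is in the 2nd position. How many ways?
Fix one position: (4-1)! = 6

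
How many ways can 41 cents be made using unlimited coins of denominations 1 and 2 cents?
Coefficient of x^41 in 1/(1-x^1) · 1/(1-x^2). Use j coins of 2 for j = 0..⌊41/2⌋ = 20, the rest in 1s: 20 + 1 = 21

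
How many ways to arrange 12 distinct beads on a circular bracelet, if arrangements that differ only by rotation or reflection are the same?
(12-1)!/2 = 39916800/2 = 19958400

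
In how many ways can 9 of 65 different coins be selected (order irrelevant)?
C(65,9) = 65!/(9!×56!) = 31966749880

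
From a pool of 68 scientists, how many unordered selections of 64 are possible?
C(68,64) = 68!/(64!×4!) = 814385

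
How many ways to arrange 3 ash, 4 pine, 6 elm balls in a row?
13! / (3! × 4! × 6!) = 60060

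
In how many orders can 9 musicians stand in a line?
9! = 362880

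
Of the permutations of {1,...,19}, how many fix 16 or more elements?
Exactly j fixed points: C(19,j)·!(19-j); sum over j ≥ 16 (derangement numbers via !m = (m-1)·(!(m-1) + !(m-2)): !0..!3 = 1, 0, 1, 2). Σ_{j=16}^{19} C(19,j)·!(19-j) = C(19,16)·!3 + C(19,17)·!2 + C(19,18)·!1 + C(19,19)·!0 = 969·2 + 171·1 + 19·0 + 1·1 = 2110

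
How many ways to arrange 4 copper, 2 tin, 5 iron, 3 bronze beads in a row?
14! / (4! × 2! × 5! × 3!) = 2522520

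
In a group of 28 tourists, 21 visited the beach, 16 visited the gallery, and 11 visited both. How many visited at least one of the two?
|A∪B| = |A| + |B| - |A∩B| = 21 + 16 - 11 = 26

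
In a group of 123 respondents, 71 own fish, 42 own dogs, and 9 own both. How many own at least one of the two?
|A∪B| = |A| + |B| - |A∩B| = 71 + 42 - 9 = 104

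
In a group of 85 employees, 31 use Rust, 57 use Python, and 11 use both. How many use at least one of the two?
|A∪B| = |A| + |B| - |A∩B| = 31 + 57 - 11 = 77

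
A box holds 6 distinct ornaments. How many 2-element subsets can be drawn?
C(6,2) = 6!/(2!×4!) = 15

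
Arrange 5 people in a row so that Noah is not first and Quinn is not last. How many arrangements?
By inclusion-exclusion: 5! - 2×(5-1)! + (5-2)! = 120 - 48 + 6 = 78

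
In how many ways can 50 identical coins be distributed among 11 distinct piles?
C(50+11-1, 11-1) = C(60, 10) = 75394027566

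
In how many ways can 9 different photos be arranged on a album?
9! = 362880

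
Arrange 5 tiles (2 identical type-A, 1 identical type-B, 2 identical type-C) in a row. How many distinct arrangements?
5! / (2! × 1! × 2!) = 30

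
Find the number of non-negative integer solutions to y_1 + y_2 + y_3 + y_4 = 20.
C(20+4-1, 4-1) = C(23, 3) = 1771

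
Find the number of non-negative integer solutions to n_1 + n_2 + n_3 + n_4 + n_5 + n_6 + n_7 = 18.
C(18+7-1, 7-1) = C(24, 6) = 134596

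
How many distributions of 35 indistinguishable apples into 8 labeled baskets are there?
C(35+8-1, 8-1) = C(42, 7) = 26978328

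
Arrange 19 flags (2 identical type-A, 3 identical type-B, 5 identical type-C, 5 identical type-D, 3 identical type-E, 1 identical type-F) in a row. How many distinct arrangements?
19! / (2! × 3! × 5! × 5! × 3! × 1!) = 117327450240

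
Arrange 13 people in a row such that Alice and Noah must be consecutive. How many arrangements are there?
Treat the 2 as one block: (13-2+1)! × 2! = 479001600 × 2 = 958003200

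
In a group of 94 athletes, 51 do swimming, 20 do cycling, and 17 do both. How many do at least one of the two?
|A∪B| = |A| + |B| - |A∩B| = 51 + 20 - 17 = 54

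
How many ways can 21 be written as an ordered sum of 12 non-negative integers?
C(21+12-1, 12-1) = C(32, 11) = 129024480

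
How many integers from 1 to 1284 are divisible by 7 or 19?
⌊1284/7⌋ + ⌊1284/19⌋ - ⌊1284/133⌋ = 183 + 67 - 9 = 241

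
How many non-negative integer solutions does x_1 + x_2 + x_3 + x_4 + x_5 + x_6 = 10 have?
C(10+6-1, 6-1) = C(15, 5) = 3003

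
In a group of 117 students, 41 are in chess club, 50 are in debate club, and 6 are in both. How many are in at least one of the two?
|A∪B| = |A| + |B| - |A∩B| = 41 + 50 - 6 = 85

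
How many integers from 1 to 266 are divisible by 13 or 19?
⌊266/13⌋ + ⌊266/19⌋ - ⌊266/247⌋ = 20 + 14 - 1 = 33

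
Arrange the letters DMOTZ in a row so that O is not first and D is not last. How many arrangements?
By inclusion-exclusion: 5! - 2×(5-1)! + (5-2)! = 120 - 48 + 6 = 78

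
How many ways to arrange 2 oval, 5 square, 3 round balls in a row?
10! / (2! × 5! × 3!) = 2520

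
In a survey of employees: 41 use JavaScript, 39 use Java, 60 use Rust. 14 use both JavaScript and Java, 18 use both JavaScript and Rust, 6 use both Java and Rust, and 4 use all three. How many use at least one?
|A∪B∪C| = 41+39+60-14-18-6+4 = 106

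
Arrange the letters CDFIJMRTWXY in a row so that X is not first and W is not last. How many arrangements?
By inclusion-exclusion: 11! - 2×(11-1)! + (11-2)! = 39916800 - 7257600 + 362880 = 33022080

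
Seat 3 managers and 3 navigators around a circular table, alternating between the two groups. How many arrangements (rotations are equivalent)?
Fix one of the managers: (3-1)! ways for the remaining managers, × 3! ways for the navigators = 2 × 6 = 12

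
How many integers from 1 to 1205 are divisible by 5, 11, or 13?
⌊1205/5⌋+⌊1205/11⌋+⌊1205/13⌋ - ⌊1205/55⌋-⌊1205/65⌋-⌊1205/143⌋ + ⌊1205/715⌋ = 241+109+92 - 21-18-8 + 1 = 396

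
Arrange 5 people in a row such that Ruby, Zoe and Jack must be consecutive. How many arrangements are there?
Treat the 3 as one block: (5-3+1)! × 3! = 6 × 6 = 36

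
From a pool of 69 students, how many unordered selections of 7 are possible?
C(69,7) = 69!/(7!×62!) = 1078897248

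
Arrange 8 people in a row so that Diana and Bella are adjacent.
Treat as block: (8-1)! × 2! = 5040 × 2 = 10080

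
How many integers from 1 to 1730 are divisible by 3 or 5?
⌊1730/3⌋ + ⌊1730/5⌋ - ⌊1730/15⌋ = 576 + 346 - 115 = 807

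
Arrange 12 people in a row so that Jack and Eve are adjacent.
Treat as block: (12-1)! × 2! = 39916800 × 2 = 79833600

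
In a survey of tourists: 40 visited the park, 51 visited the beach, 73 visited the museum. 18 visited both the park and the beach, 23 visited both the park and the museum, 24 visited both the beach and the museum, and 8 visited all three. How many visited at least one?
|A∪B∪C| = 40+51+73-18-23-24+8 = 107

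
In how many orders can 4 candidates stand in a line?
4! = 24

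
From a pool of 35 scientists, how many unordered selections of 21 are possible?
C(35,21) = 35!/(21!×14!) = 2319959400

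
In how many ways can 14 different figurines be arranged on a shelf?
14! = 87178291200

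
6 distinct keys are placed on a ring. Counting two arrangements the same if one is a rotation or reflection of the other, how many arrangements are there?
(6-1)!/2 = 120/2 = 60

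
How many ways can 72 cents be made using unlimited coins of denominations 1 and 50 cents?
Coefficient of x^72 in 1/(1-x^1) · 1/(1-x^50). Use j coins of 50 for j = 0..⌊72/50⌋ = 1, the rest in 1s: 1 + 1 = 2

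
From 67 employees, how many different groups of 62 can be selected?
C(67,62) = 67!/(62!×5!) = 9657648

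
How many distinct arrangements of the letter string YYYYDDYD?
8! / (5! × 3!) = 56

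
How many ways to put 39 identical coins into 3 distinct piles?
C(39+3-1, 3-1) = C(41, 2) = 820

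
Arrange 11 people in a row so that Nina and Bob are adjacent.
Treat as block: (11-1)! × 2! = 3628800 × 2 = 7257600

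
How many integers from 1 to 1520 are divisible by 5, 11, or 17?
⌊1520/5⌋+⌊1520/11⌋+⌊1520/17⌋ - ⌊1520/55⌋-⌊1520/85⌋-⌊1520/187⌋ + ⌊1520/935⌋ = 304+138+89 - 27-17-8 + 1 = 480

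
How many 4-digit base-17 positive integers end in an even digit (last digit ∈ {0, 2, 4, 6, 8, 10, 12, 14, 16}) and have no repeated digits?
Last∈{0,2,4,6,8,10,12,14,16}. Last=0: 3360. Last nonzero: 8×15×P(15,2) = 25200. Total = 28560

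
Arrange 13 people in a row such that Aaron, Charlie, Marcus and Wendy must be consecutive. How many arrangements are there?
Treat the 4 as one block: (13-4+1)! × 4! = 3628800 × 24 = 87091200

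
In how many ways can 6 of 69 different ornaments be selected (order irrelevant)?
C(69,6) = 69!/(6!×63!) = 119877472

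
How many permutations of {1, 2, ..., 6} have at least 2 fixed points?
Exactly j fixed points: C(6,j)·!(6-j); sum over j ≥ 2 (derangement numbers via !m = (m-1)·(!(m-1) + !(m-2)): !0..!4 = 1, 0, 1, 2, 9). Σ_{j=2}^{6} C(6,j)·!(6-j) = C(6,2)·!4 + C(6,3)·!3 + C(6,4)·!2 + C(6,5)·!1 + C(6,6)·!0 = 15·9 + 20·2 + 15·1 + 6·0 + 1·1 = 191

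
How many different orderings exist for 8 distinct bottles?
8! = 40320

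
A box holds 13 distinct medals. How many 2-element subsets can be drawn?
C(13,2) = 13!/(2!×11!) = 78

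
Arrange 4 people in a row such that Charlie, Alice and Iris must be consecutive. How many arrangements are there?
Treat the 3 as one block: (4-3+1)! × 3! = 2 × 6 = 12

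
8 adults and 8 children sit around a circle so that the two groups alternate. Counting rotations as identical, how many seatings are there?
Fix one of the adults: (8-1)! ways for the remaining adults, × 8! ways for the children = 5040 × 40320 = 203212800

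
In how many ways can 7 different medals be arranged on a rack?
7! = 5040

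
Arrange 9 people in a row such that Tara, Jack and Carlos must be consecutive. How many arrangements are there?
Treat the 3 as one block: (9-3+1)! × 3! = 5040 × 6 = 30240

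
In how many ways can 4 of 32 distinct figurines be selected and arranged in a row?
P(32,4) = 32!/(32-4)! = 863040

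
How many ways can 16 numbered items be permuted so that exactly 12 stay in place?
Choose the 12 fixed points C(16,12) = 1820, derange the rest: !4 = Σ_{j=0}^{4} (-1)^j·4!/j! = 24 - 24 + 12 - 4 + 1 = 9. Product = 1820 × 9 = 16380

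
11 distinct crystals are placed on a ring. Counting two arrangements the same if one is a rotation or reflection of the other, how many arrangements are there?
(11-1)!/2 = 3628800/2 = 1814400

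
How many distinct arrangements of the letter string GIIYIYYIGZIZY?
13! / (4! × 2! × 2! × 5!) = 540540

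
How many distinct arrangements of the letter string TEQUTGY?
7! / (1! × 1! × 1! × 2! × 1! × 1!) = 2520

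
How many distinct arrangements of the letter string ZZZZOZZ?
7! / (6! × 1!) = 7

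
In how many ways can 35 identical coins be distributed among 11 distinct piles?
C(35+11-1, 11-1) = C(45, 10) = 3190187286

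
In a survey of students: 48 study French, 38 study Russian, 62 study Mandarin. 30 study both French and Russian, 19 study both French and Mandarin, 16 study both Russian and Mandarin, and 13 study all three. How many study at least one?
|A∪B∪C| = 48+38+62-30-19-16+13 = 96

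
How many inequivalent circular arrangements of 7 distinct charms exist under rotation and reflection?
(7-1)!/2 = 720/2 = 360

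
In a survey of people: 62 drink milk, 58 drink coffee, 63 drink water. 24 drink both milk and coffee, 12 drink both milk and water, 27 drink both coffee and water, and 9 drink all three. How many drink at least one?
|A∪B∪C| = 62+58+63-24-12-27+9 = 129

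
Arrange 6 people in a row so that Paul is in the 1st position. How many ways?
Fix one position: (6-1)! = 120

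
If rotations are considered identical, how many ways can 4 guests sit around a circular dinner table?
Circular: fix one position, arrange the rest. (4-1)! = 6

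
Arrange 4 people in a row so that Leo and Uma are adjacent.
Treat as block: (4-1)! × 2! = 6 × 2 = 12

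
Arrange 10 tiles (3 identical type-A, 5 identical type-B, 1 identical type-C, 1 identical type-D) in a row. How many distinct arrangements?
10! / (3! × 5! × 1! × 1!) = 5040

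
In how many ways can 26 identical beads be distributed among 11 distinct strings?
C(26+11-1, 11-1) = C(36, 10) = 254186856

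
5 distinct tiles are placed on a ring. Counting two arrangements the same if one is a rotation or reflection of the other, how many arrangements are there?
(5-1)!/2 = 24/2 = 12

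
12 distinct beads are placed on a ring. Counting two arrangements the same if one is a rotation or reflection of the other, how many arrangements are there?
(12-1)!/2 = 39916800/2 = 19958400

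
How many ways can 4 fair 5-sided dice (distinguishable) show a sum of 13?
Coefficient of x^13 in (x + x² + ... + x^5)^4. By inclusion-exclusion on dice exceeding 5: Σ_j (-1)^j C(4,j)·C(13-1-5j, 3) = C(4,0)·C(12,3) - C(4,1)·C(7,3) = 1·220 - 4·35 = 80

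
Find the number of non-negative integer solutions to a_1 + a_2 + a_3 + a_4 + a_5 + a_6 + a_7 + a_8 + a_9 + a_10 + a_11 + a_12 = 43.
C(43+12-1, 12-1) = C(54, 11) = 95722852680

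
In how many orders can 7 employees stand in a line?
7! = 5040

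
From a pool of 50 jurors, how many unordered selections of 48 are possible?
C(50,48) = 50!/(48!×2!) = 1225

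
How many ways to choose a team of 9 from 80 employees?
C(80,9) = 80!/(9!×71!) = 231900297200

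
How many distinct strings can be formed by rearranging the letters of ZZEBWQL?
7! / (1! × 1! × 1! × 1! × 2! × 1!) = 2520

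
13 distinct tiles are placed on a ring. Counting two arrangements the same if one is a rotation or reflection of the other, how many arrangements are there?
(13-1)!/2 = 479001600/2 = 239500800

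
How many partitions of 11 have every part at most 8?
Let r_j(i) = number of partitions of i into parts ≤ j, for i = 0..11. r_1(i) = 1 for all i; r_j(i) = r_{j-1}(i) + r_j(i-j). Rows j = 2..8: ≤2: 1 1 2 2 3 3 4 4 5 5 6 6; ≤3: 1 1 2 3 4 5 7 8 10 12 14 16; ≤4: 1 1 2 3 5 6 9 11 15 18 23 27; ≤5: 1 1 2 3 5 7 10 13 18 23 30 37; ≤6: 1 1 2 3 5 7 11 14 20 26 35 44; ≤7: 1 1 2 3 5 7 11 15 21 28 38 49; ≤8: 1 1 2 3 5 7 11 15 22 29 40 52. r_8(11) = 52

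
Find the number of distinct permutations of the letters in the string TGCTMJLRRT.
10! / (1! × 1! × 1! × 2! × 1! × 1! × 3!) = 302400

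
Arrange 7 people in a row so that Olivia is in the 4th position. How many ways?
Fix one position: (7-1)! = 720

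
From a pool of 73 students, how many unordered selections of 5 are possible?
C(73,5) = 73!/(5!×68!) = 15020334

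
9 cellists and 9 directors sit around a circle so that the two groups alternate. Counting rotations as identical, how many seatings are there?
Fix one of the cellists: (9-1)! ways for the remaining cellists, × 9! ways for the directors = 40320 × 362880 = 14631321600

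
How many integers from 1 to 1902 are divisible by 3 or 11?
⌊1902/3⌋ + ⌊1902/11⌋ - ⌊1902/33⌋ = 634 + 172 - 57 = 749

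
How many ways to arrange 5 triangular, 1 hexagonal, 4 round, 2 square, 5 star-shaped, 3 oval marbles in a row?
20! / (5! × 1! × 4! × 2! × 5! × 3!) = 586637251200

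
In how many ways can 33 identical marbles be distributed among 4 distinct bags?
C(33+4-1, 4-1) = C(36, 3) = 7140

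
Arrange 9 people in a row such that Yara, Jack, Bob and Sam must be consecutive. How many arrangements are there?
Treat the 4 as one block: (9-4+1)! × 4! = 720 × 24 = 17280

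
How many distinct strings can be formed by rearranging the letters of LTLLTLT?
7! / (4! × 3!) = 35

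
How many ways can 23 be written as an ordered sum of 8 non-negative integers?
C(23+8-1, 8-1) = C(30, 7) = 2035800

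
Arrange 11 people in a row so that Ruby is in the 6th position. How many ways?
Fix one position: (11-1)! = 3628800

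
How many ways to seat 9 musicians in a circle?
Circular: fix one position, arrange the rest. (9-1)! = 40320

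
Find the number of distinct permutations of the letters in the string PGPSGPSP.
8! / (4! × 2! × 2!) = 420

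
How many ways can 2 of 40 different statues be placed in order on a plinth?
P(40,2) = 40!/(40-2)! = 1560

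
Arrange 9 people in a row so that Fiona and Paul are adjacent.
Treat as block: (9-1)! × 2! = 40320 × 2 = 80640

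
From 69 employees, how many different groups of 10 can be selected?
C(69,10) = 69!/(10!×59!) = 340032449328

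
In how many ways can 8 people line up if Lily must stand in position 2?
Fix one position: (8-1)! = 5040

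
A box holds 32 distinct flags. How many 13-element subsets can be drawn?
C(32,13) = 32!/(13!×19!) = 347373600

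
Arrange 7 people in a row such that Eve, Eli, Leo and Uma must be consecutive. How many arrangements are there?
Treat the 4 as one block: (7-4+1)! × 4! = 24 × 24 = 576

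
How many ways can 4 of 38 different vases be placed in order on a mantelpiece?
P(38,4) = 38!/(38-4)! = 1771560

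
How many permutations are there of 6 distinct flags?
6! = 720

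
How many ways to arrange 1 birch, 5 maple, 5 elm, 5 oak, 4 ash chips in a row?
20! / (1! × 5! × 5! × 5! × 4!) = 58663725120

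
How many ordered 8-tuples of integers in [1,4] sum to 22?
Coefficient of x^22 in (x + x² + ... + x^4)^8. By inclusion-exclusion on dice exceeding 4: Σ_j (-1)^j C(8,j)·C(22-1-4j, 7) = C(8,0)·C(21,7) - C(8,1)·C(17,7) + C(8,2)·C(13,7) - C(8,3)·C(9,7) = 1·116280 - 8·19448 + 28·1716 - 56·36 = 6728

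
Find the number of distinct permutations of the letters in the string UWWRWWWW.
8! / (6! × 1! × 1!) = 56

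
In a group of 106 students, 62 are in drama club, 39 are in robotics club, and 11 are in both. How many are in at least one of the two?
|A∪B| = |A| + |B| - |A∩B| = 62 + 39 - 11 = 90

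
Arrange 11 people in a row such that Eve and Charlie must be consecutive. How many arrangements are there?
Treat the 2 as one block: (11-2+1)! × 2! = 3628800 × 2 = 7257600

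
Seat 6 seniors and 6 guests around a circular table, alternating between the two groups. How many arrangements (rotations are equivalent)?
Fix one of the seniors: (6-1)! ways for the remaining seniors, × 6! ways for the guests = 120 × 720 = 86400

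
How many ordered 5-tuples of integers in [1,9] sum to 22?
Coefficient of x^22 in (x + x² + ... + x^9)^5. By inclusion-exclusion on dice exceeding 9: Σ_j (-1)^j C(5,j)·C(22-1-9j, 4) = C(5,0)·C(21,4) - C(5,1)·C(12,4) = 1·5985 - 5·495 = 3510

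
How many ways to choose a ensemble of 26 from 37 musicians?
C(37,26) = 37!/(26!×11!) = 854992152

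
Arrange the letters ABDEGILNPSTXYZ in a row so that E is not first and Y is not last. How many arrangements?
By inclusion-exclusion: 14! - 2×(14-1)! + (14-2)! = 87178291200 - 12454041600 + 479001600 = 75203251200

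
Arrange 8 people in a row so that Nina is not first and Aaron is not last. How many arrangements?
By inclusion-exclusion: 8! - 2×(8-1)! + (8-2)! = 40320 - 10080 + 720 = 30960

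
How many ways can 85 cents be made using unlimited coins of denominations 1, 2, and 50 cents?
Coefficient of x^85 in 1/(1-x^1) · 1/(1-x^2) · 1/(1-x^50). Case on j = number of 50-cent coins (j = 0..1); remainder r = 85 - 50j is made from {1,2} in ⌊r/2⌋+1 ways. r = 85, 35 → 43 + 18 = 61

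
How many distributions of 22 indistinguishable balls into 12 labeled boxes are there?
C(22+12-1, 12-1) = C(33, 11) = 193536720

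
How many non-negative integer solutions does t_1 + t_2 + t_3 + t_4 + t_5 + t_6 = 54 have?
C(54+6-1, 6-1) = C(59, 5) = 5006386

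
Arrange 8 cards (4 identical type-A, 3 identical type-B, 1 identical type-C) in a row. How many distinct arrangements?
8! / (4! × 3! × 1!) = 280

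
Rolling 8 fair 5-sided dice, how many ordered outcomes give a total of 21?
Coefficient of x^21 in (x + x² + ... + x^5)^8. By inclusion-exclusion on dice exceeding 5: Σ_j (-1)^j C(8,j)·C(21-1-5j, 7) = C(8,0)·C(20,7) - C(8,1)·C(15,7) + C(8,2)·C(10,7) = 1·77520 - 8·6435 + 28·120 = 29400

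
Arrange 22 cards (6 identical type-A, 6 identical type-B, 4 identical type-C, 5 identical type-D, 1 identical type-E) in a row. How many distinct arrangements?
22! / (6! × 6! × 4! × 5! × 1!) = 752851139040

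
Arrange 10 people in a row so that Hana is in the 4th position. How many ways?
Fix one position: (10-1)! = 362880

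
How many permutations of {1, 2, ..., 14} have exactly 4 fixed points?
Choose the 4 fixed points C(14,4) = 1001, derange the rest: !10 = Σ_{j=0}^{10} (-1)^j·10!/j! = 3628800 - 3628800 + 1814400 - 604800 + 151200 - 30240 + 5040 - 720 + 90 - 10 + 1 = 1334961. Product = 1001 × 1334961 = 1336295961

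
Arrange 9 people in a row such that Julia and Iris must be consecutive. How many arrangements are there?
Treat the 2 as one block: (9-2+1)! × 2! = 40320 × 2 = 80640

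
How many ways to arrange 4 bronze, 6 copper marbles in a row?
10! / (4! × 6!) = 210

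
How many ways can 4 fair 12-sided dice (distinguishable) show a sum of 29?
Coefficient of x^29 in (x + x² + ... + x^12)^4. By inclusion-exclusion on dice exceeding 12: Σ_j (-1)^j C(4,j)·C(29-1-12j, 3) = C(4,0)·C(28,3) - C(4,1)·C(16,3) + C(4,2)·C(4,3) = 1·3276 - 4·560 + 6·4 = 1060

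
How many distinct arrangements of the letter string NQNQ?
4! / (2! × 2!) = 6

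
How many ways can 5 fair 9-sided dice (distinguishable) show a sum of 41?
Coefficient of x^41 in (x + x² + ... + x^9)^5. By inclusion-exclusion on dice exceeding 9: Σ_j (-1)^j C(5,j)·C(41-1-9j, 4) = C(5,0)·C(40,4) - C(5,1)·C(31,4) + C(5,2)·C(22,4) - C(5,3)·C(13,4) + C(5,4)·C(4,4) = 1·91390 - 5·31465 + 10·7315 - 10·715 + 5·1 = 70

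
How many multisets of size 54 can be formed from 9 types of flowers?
C(54+9-1, 9-1) = C(62, 8) = 3381098545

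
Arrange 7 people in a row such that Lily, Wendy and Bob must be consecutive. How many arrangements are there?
Treat the 3 as one block: (7-3+1)! × 3! = 120 × 6 = 720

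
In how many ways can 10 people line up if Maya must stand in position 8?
Fix one position: (10-1)! = 362880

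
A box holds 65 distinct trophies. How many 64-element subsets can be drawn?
C(65,64) = 65!/(64!×1!) = 65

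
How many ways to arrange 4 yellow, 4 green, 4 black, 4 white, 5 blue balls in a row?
21! / (4! × 4! × 4! × 4! × 5!) = 1283268987000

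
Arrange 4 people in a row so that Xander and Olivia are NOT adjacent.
Total - adjacent = 4! - (4-1)!×2 = 24 - 12 = 12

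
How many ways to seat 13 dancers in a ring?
Circular: fix one position, arrange the rest. (13-1)! = 479001600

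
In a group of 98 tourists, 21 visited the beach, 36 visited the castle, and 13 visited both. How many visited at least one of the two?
|A∪B| = |A| + |B| - |A∩B| = 21 + 36 - 13 = 44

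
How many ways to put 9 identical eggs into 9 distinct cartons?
C(9+9-1, 9-1) = C(17, 8) = 24310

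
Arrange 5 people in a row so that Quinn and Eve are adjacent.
Treat as block: (5-1)! × 2! = 24 × 2 = 48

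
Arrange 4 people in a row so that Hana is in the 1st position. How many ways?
Fix one position: (4-1)! = 6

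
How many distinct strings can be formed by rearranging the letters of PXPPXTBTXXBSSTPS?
16! / (2! × 4! × 3! × 3! × 4!) = 504504000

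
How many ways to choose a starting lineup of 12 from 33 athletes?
C(33,12) = 33!/(12!×21!) = 354817320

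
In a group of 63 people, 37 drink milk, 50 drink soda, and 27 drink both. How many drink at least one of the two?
|A∪B| = |A| + |B| - |A∩B| = 37 + 50 - 27 = 60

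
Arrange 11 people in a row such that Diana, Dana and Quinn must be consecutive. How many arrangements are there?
Treat the 3 as one block: (11-3+1)! × 3! = 362880 × 6 = 2177280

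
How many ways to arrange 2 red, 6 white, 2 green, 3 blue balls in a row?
13! / (2! × 6! × 2! × 3!) = 360360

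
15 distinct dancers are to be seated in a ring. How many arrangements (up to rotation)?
Circular: fix one position, arrange the rest. (15-1)! = 87178291200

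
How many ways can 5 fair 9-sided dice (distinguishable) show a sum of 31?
Coefficient of x^31 in (x + x² + ... + x^9)^5. By inclusion-exclusion on dice exceeding 9: Σ_j (-1)^j C(5,j)·C(31-1-9j, 4) = C(5,0)·C(30,4) - C(5,1)·C(21,4) + C(5,2)·C(12,4) = 1·27405 - 5·5985 + 10·495 = 2430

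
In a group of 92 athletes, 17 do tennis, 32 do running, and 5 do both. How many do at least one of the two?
|A∪B| = |A| + |B| - |A∩B| = 17 + 32 - 5 = 44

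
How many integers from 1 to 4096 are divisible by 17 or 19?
⌊4096/17⌋ + ⌊4096/19⌋ - ⌊4096/323⌋ = 240 + 215 - 12 = 443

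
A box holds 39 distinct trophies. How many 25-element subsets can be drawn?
C(39,25) = 39!/(25!×14!) = 15084504396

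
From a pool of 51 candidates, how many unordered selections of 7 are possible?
C(51,7) = 51!/(7!×44!) = 115775100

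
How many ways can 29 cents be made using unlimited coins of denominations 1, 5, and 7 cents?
Coefficient of x^29 in 1/(1-x^1) · 1/(1-x^5) · 1/(1-x^7). Case on j = number of 7-cent coins (j = 0..4); remainder r = 29 - 7j is made from {1,5} in ⌊r/5⌋+1 ways. r = 29, 22, 15, 8, 1 → 6 + 5 + 4 + 2 + 1 = 18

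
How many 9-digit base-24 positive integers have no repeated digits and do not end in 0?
Last digit: 23 nonzero choices. First digit: 22 (nonzero, ≠last). Middle 7: P(22,7) = 859541760. Total = 434928130560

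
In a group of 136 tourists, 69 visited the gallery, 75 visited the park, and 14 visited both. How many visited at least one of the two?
|A∪B| = |A| + |B| - |A∩B| = 69 + 75 - 14 = 130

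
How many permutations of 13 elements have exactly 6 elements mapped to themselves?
Choose the 6 fixed points C(13,6) = 1716, derange the rest: !7 = Σ_{j=0}^{7} (-1)^j·7!/j! = 5040 - 5040 + 2520 - 840 + 210 - 42 + 7 - 1 = 1854. Product = 1716 × 1854 = 3181464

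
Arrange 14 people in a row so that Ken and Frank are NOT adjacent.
Total - adjacent = 14! - (14-1)!×2 = 87178291200 - 12454041600 = 74724249600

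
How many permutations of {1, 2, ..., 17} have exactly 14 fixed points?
Choose the 14 fixed points C(17,14) = 680, derange the rest: !3 = Σ_{j=0}^{3} (-1)^j·3!/j! = 6 - 6 + 3 - 1 = 2. Product = 680 × 2 = 1360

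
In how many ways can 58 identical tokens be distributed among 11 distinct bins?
C(58+11-1, 11-1) = C(68, 10) = 290752384208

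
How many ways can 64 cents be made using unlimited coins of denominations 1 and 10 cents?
Coefficient of x^64 in 1/(1-x^1) · 1/(1-x^10). Use j coins of 10 for j = 0..⌊64/10⌋ = 6, the rest in 1s: 6 + 1 = 7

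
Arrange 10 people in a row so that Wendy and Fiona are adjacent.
Treat as block: (10-1)! × 2! = 362880 × 2 = 725760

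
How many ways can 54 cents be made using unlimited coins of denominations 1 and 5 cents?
Coefficient of x^54 in 1/(1-x^1) · 1/(1-x^5). Use j coins of 5 for j = 0..⌊54/5⌋ = 10, the rest in 1s: 10 + 1 = 11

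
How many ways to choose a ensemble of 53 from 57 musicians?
C(57,53) = 57!/(53!×4!) = 395010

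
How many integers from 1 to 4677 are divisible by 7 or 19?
⌊4677/7⌋ + ⌊4677/19⌋ - ⌊4677/133⌋ = 668 + 246 - 35 = 879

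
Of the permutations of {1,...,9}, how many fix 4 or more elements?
Exactly j fixed points: C(9,j)·!(9-j); sum over j ≥ 4 (derangement numbers via !m = (m-1)·(!(m-1) + !(m-2)): !0..!5 = 1, 0, 1, 2, 9, 44). Σ_{j=4}^{9} C(9,j)·!(9-j) = C(9,4)·!5 + C(9,5)·!4 + C(9,6)·!3 + C(9,7)·!2 + C(9,8)·!1 + C(9,9)·!0 = 126·44 + 126·9 + 84·2 + 36·1 + 9·0 + 1·1 = 6883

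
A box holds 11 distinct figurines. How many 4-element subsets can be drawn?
C(11,4) = 11!/(4!×7!) = 330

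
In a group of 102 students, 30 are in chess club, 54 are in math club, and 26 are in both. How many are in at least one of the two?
|A∪B| = |A| + |B| - |A∩B| = 30 + 54 - 26 = 58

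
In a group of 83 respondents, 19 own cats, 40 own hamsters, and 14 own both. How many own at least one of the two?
|A∪B| = |A| + |B| - |A∩B| = 19 + 40 - 14 = 45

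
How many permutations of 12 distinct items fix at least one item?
Complement of the derangements. !12 = Σ_{j=0}^{12} (-1)^j·12!/j! = 479001600 - 479001600 + 239500800 - 79833600 + 19958400 - 3991680 + 665280 - 95040 + 11880 - 1320 + 132 - 12 + 1 = 176214841. 12! - !12 = 479001600 - 176214841 = 302786759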